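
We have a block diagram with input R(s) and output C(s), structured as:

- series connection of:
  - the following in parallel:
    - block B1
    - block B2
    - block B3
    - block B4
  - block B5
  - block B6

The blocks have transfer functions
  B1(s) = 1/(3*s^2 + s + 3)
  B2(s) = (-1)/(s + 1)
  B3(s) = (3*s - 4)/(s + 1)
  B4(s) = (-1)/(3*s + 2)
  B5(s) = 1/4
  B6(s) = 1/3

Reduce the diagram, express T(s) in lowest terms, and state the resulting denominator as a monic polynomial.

Answer: s^4 + 2*s^3 + 20*s^2/9 + 17*s/9 + 2/3

Working:
1. parallel reduction of B1, B2, B3, B4: (27*s^4 - 21*s^3 - 13*s^2 - 36*s - 31)/(9*s^4 + 18*s^3 + 20*s^2 + 17*s + 6)
2. reduce the series chain (B1+B2+B3+B4), B5, B6: (27*s^4 - 21*s^3 - 13*s^2 - 36*s - 31)/(108*s^4 + 216*s^3 + 240*s^2 + 204*s + 72)
No further cancellation is possible in the step-2 result, so that is T(s). Its denominator becomes monic after dividing by the leading coefficient 108.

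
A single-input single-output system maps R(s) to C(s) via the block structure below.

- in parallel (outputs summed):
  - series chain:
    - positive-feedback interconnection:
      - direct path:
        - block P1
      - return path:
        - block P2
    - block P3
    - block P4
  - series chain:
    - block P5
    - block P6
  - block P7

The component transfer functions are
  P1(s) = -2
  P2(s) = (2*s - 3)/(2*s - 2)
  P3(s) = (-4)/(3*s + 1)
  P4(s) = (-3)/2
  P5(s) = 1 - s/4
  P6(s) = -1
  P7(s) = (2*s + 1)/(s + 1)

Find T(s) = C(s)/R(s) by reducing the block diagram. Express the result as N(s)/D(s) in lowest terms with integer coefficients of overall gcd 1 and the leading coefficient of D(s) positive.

Reducing step by step:

[1] reduce the feedback loop with forward P1 and return P2, giving (2 - 2*s)/(3*s - 4)
[2] reduce the series chain [P1/(1-P1*P2)], P3, P4, giving (12 - 12*s)/(9*s^2 - 9*s - 4)
[3] series reduction of P5, P6, giving s/4 - 1
[4] parallel reduction of ([P1/(1-P1*P2)]*P3*P4), (P5*P6), P7 - this is the overall T(s), already in the required normalized form

Answer: (9*s^4 + 36*s^3 - 97*s^2 - 20*s + 48)/(36*s^3 - 52*s - 16)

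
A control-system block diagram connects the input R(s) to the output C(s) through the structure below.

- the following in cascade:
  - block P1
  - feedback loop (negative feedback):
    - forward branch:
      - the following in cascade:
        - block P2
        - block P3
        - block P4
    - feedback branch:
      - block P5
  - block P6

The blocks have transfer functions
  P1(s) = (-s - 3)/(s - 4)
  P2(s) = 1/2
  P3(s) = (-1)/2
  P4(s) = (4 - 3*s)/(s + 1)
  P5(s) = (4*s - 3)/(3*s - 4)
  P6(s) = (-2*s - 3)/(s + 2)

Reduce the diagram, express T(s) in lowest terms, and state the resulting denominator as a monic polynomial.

Step 1 - multiply P2, P3, P4 (series) -> (3*s - 4)/(4*s + 4)
Step 2 - apply the feedback formula to (P2*P3*P4), P5 -> (3*s - 4)/(8*s + 1)
Step 3 - combine P1, [(P2*P3*P4)/(1+(P2*P3*P4)*P5)], P6 in series -> (6*s^3 + 19*s^2 - 9*s - 36)/(8*s^3 - 15*s^2 - 66*s - 8)
That last expression is T(s), already simplified. Scaling its denominator by 1/8 (the reciprocal of the leading coefficient) yields the monic denominator.

Therefore the answer is s^3 - 15*s^2/8 - 33*s/4 - 1.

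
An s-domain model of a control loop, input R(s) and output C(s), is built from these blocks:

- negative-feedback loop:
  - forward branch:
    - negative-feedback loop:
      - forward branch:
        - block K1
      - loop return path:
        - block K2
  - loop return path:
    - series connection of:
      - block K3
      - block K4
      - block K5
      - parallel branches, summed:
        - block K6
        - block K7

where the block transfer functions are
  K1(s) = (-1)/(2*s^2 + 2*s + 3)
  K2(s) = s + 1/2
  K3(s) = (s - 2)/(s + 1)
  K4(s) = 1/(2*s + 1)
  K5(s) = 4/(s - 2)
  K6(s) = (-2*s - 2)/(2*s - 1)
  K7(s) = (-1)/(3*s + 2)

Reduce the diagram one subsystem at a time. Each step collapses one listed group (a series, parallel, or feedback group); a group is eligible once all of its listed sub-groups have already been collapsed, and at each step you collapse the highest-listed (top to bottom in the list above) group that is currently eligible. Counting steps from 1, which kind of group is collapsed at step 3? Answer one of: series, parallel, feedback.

The answer is series.

Reasoning:
Step 1: feedback reduction of K1, K2
Step 2: parallel reduction of K6, K7
Step 3: multiply K3, K4, K5, (K6+K7) (series)
Step 4: collapse the loop ([K1/(1+K1*K2)] forward, (K3*K4*K5*(K6+K7)) return)
So the answer for step 3 is series.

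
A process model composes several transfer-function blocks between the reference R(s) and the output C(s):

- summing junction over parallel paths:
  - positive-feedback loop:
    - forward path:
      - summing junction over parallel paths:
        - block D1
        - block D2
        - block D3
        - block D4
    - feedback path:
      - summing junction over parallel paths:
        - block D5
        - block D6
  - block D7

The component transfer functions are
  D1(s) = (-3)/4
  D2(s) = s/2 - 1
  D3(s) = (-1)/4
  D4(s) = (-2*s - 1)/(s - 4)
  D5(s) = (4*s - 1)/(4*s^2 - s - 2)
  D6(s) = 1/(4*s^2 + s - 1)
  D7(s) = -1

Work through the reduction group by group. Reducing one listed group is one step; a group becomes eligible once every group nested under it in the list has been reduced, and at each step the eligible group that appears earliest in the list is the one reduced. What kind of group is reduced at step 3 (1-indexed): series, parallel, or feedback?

1. add D1, D2, D3, D4 (parallel)
2. parallel reduction of D5, D6
3. feedback reduction of (D1+D2+D3+D4), (D5+D6)
4. combine [(D1+D2+D3+D4)/(1-(D1+D2+D3+D4)*(D5+D6))], D7 in parallel
Step 3: feedback.

Final answer: feedback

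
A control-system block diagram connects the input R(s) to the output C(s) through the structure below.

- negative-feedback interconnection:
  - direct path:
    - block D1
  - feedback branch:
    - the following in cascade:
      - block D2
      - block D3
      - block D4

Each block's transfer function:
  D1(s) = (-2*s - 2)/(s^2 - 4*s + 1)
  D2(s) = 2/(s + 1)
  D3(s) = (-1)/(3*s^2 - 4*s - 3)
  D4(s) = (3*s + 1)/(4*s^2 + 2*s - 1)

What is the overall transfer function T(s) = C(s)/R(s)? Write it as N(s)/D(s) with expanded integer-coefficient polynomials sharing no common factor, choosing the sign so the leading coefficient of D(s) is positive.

1. multiply D2, D3, D4 (series) -> (-6*s - 2)/(12*s^5 + 2*s^4 - 33*s^3 - 25*s^2 + s + 3)
2. feedback reduction of D1, (D2*D3*D4), giving the overall T(s)

Final answer: (-24*s^5 - 4*s^4 + 66*s^3 + 50*s^2 - 2*s - 6)/(12*s^6 - 58*s^5 + 29*s^4 + 80*s^3 - 12*s^2 - 2*s + 7)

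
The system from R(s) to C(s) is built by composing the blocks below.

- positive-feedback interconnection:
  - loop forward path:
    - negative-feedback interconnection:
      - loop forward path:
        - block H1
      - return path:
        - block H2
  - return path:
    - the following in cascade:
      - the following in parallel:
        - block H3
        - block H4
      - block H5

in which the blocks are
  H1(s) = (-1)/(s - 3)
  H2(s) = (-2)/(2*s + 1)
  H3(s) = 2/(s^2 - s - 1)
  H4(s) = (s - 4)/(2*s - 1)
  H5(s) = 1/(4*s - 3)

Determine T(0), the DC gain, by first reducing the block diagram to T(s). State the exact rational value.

[1] apply the feedback formula to H1, H2 gives (-2*s - 1)/(2*s^2 - 5*s - 1)
[2] combine H3, H4 in parallel gives (s^3 - 5*s^2 + 7*s + 2)/(2*s^3 - 3*s^2 - s + 1)
[3] multiply (H3+H4), H5 (series) gives (s^3 - 5*s^2 + 7*s + 2)/(8*s^4 - 18*s^3 + 5*s^2 + 7*s - 3)
[4] apply the feedback formula to [H1/(1+H1*H2)], ((H3+H4)*H5) gives (-16*s^5 + 28*s^4 + 8*s^3 - 19*s^2 - s + 3)/(16*s^6 - 76*s^5 + 94*s^4 - 2*s^3 - 37*s^2 + 19*s + 5)
Step 4 gives the overall T(s). Then T(0) = 3/5.

Answer: 3/5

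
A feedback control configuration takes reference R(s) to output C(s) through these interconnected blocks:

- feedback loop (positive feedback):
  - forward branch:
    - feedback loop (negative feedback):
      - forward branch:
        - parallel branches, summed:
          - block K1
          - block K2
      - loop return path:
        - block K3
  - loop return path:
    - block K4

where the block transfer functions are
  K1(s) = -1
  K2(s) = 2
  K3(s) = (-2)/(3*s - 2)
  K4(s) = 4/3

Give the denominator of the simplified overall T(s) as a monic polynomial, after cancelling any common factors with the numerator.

Step 1 - reduce the parallel group K1, K2, giving 1
Step 2 - collapse the loop ((K1+K2) forward, K3 return), giving (3*s - 2)/(3*s - 4)
Step 3 - feedback reduction of [(K1+K2)/(1+(K1+K2)*K3)], K4, giving (6 - 9*s)/(3*s + 4)
The result of step 3 is T(s) in lowest terms. Its denominator has leading coefficient 3; dividing the denominator through by 3 makes it monic.

Answer: s + 4/3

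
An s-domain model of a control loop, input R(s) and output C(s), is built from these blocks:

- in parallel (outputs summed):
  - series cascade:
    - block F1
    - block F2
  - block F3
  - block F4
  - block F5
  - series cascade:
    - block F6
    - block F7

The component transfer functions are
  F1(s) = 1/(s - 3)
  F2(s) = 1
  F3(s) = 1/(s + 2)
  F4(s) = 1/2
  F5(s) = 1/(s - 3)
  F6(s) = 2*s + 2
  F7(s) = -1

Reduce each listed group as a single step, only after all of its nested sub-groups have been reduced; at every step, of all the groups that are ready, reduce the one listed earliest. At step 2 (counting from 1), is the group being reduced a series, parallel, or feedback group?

Step 1 - combine F1, F2 in series
Step 2 - cascade F6, F7
Step 3 - sum the parallel branches (F1*F2), F3, F4, F5, (F6*F7)
Step 2 collapses a series group.

Hence the answer: series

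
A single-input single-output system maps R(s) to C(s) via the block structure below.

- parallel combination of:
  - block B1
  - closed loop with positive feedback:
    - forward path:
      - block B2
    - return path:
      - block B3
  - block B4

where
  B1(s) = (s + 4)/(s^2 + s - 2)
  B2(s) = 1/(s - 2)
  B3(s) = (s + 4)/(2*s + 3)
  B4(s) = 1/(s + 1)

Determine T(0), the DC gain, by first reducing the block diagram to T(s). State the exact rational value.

(1) feedback reduction of B2, B3 -> (2*s + 3)/(2*s^2 - 2*s - 10)
(2) add B1, [B2/(1-B2*B3)], B4 (parallel) -> (6*s^4 + 15*s^3 - 24*s^2 - 71*s - 26)/(2*s^5 + 2*s^4 - 16*s^3 - 22*s^2 + 14*s + 20)
Evaluating the step-2 result (the overall T(s)) at s = 0 gives T(0) = -26/20 = -13/10.

Final answer: -13/10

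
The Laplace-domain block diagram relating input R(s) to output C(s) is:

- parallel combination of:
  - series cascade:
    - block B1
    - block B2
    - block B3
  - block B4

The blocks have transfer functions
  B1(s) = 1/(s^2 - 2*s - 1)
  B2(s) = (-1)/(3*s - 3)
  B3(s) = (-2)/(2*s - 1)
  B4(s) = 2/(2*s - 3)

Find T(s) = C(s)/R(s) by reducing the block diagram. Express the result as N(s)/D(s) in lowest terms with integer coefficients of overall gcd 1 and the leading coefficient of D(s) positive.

Reducing step by step:

Step 1: cascade B1, B2, B3 gives 2/(6*s^4 - 21*s^3 + 15*s^2 + 3*s - 3)
Step 2: parallel reduction of (B1*B2*B3), B4, which is the overall transfer function T(s) = C(s)/R(s) in lowest terms

Answer: (12*s^4 - 42*s^3 + 30*s^2 + 10*s - 12)/(12*s^5 - 60*s^4 + 93*s^3 - 39*s^2 - 15*s + 9)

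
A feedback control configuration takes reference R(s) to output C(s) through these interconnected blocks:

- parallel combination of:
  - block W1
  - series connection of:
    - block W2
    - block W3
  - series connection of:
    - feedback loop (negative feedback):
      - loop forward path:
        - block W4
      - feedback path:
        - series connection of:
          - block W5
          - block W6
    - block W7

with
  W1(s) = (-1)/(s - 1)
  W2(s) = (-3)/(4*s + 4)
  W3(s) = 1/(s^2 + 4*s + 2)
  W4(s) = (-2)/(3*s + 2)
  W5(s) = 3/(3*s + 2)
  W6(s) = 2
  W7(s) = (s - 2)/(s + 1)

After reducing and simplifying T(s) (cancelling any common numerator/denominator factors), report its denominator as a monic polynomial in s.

1. series reduction of W2, W3; result (-3)/(4*s^3 + 20*s^2 + 24*s + 8)
2. reduce the series chain W5, W6; result 6/(3*s + 2)
3. reduce the feedback loop with forward W4 and return (W5*W6); result (-6*s - 4)/(9*s^2 + 12*s - 8)
4. reduce the series chain [W4/(1+W4*(W5*W6))], W7; result (-6*s^2 + 8*s + 8)/(9*s^3 + 21*s^2 + 4*s - 8)
5. parallel reduction of W1, (W2*W3), ([W4/(1+W4*(W5*W6))]*W7); result (-60*s^5 - 268*s^4 - 275*s^3 - 129*s^2 + 28*s - 24)/(36*s^6 + 192*s^5 + 196*s^4 - 224*s^3 - 296*s^2 + 32*s + 64)
Step 5 gives the fully reduced T(s), with no common factor left to cancel. The denominator's leading coefficient is 36, so divide each of its coefficients by 36 to get the monic form.

Therefore the answer is s^6 + 16*s^5/3 + 49*s^4/9 - 56*s^3/9 - 74*s^2/9 + 8*s/9 + 16/9.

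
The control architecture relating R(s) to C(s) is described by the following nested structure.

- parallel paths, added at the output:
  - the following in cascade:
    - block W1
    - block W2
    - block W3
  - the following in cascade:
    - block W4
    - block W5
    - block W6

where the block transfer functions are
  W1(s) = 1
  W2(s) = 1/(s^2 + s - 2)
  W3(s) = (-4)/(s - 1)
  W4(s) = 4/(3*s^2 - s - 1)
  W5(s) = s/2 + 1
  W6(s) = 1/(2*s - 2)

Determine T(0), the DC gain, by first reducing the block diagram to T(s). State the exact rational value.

First reduce the diagram to T(s).

Step 1 - cascade W1, W2, W3; result (-4)/(s^3 - 3*s + 2)
Step 2 - combine W4, W5, W6 in series; result (s + 2)/(3*s^3 - 4*s^2 + 1)
Step 3 - reduce the parallel group (W1*W2*W3), (W4*W5*W6); result (s^3 - 9*s^2 + 4*s)/(3*s^5 - s^4 - 10*s^3 + 9*s^2 + s - 2)
DC gain: substitute s = 0 into T(s) from step 3: T(0) = 0/(-2) = 0.

Answer: 0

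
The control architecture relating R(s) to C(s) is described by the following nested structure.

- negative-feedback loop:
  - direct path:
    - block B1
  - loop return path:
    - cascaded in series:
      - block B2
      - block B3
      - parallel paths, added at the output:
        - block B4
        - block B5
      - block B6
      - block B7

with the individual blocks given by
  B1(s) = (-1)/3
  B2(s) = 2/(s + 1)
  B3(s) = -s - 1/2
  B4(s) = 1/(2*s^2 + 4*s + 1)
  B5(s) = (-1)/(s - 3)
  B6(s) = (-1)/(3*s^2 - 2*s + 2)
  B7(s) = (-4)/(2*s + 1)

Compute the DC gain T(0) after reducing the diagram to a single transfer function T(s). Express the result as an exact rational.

(1) combine B4, B5 in parallel, giving (-2*s^2 - 3*s - 4)/(2*s^3 - 2*s^2 - 11*s - 3)
(2) series reduction of B2, B3, (B4+B5), B6, B7, giving (8*s^2 + 12*s + 16)/(6*s^6 - 4*s^5 - 35*s^4 - 16*s^3 - 7*s^2 - 22*s - 6)
(3) apply the feedback formula to B1, (B2*B3*(B4+B5)*B6*B7), giving (-6*s^6 + 4*s^5 + 35*s^4 + 16*s^3 + 7*s^2 + 22*s + 6)/(18*s^6 - 12*s^5 - 105*s^4 - 48*s^3 - 29*s^2 - 78*s - 34)
Step 3 gives the overall T(s). Then T(0) = 6/(-34) = -3/17.

Answer: -3/17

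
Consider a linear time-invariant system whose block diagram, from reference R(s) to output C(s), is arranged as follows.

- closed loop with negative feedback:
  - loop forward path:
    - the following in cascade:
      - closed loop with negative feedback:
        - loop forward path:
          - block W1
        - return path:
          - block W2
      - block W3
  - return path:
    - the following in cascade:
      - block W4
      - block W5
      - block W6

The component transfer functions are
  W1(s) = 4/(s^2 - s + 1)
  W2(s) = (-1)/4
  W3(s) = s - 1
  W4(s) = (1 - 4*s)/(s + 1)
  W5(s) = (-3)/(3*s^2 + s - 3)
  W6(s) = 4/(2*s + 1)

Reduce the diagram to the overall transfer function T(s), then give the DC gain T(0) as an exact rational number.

The answer is 1/4.

Reasoning:
Step 1 - collapse the loop (W1 forward, W2 return) -> 4/(s^2 - s)
Step 2 - multiply [W1/(1+W1*W2)], W3 (series) -> 4/s
Step 3 - series reduction of W4, W5, W6 -> (48*s - 12)/(6*s^4 + 11*s^3 - 8*s - 3)
Step 4 - close the feedback loop around ([W1/(1+W1*W2)]*W3), (W4*W5*W6) -> (24*s^4 + 44*s^3 - 32*s - 12)/(6*s^5 + 11*s^4 - 8*s^2 + 189*s - 48)
The step-4 result is T(s). Setting s = 0: T(0) = -12/(-48) = 1/4.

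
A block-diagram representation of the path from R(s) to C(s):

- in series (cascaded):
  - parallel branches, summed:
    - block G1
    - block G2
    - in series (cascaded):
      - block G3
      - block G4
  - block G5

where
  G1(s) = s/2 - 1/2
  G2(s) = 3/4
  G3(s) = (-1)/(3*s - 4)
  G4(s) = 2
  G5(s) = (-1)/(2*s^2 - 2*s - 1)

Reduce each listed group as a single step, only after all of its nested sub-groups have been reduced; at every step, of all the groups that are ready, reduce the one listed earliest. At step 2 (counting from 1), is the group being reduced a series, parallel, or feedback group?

Step 1. series reduction of G3, G4
Step 2. reduce the parallel group G1, G2, (G3*G4)
Step 3. series reduction of (G1+G2+(G3*G4)), G5
At step 2 the group reduced is parallel.

Therefore the answer is parallel.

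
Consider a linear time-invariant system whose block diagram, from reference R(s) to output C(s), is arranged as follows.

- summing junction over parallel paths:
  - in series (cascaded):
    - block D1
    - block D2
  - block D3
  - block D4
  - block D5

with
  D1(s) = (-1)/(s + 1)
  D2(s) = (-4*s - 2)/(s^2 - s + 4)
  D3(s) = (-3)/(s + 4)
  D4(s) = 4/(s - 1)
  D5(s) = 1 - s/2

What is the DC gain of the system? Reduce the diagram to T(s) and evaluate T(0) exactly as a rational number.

First reduce the diagram to T(s).

[1] combine D1, D2 in series; result (4*s + 2)/(s^3 + 3*s + 4)
[2] parallel reduction of (D1*D2), D3, D4, D5; result (-s^6 - s^5 + 9*s^4 + 31*s^3 + 60*s^2 + 118*s + 104)/(2*s^5 + 6*s^4 - 2*s^3 + 26*s^2 - 32)
That last expression is T(s); at s = 0 only the constant terms survive, so T(0) = 104/(-32) = -13/4.

Answer: -13/4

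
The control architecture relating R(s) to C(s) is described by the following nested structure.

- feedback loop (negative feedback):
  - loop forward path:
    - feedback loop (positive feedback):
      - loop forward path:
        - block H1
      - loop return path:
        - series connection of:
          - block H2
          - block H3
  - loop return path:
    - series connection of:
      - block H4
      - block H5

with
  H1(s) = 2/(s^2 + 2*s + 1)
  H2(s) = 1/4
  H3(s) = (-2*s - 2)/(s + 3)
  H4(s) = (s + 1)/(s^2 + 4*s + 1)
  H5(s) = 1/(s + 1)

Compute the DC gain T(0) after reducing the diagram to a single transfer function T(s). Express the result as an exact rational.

Answer: 3/5

Working:
Step 1: multiply H2, H3 (series) = (-s - 1)/(2*s + 6)
Step 2: feedback reduction of H1, (H2*H3) = (2*s + 6)/(s^3 + 5*s^2 + 8*s + 4)
Step 3: cascade H4, H5 = 1/(s^2 + 4*s + 1)
Step 4: reduce the feedback loop with forward [H1/(1-H1*(H2*H3))] and return (H4*H5) = (2*s^3 + 14*s^2 + 26*s + 6)/(s^5 + 9*s^4 + 29*s^3 + 41*s^2 + 26*s + 10)
That last expression is T(s); at s = 0 only the constant terms survive, so T(0) = 6/10 = 3/5.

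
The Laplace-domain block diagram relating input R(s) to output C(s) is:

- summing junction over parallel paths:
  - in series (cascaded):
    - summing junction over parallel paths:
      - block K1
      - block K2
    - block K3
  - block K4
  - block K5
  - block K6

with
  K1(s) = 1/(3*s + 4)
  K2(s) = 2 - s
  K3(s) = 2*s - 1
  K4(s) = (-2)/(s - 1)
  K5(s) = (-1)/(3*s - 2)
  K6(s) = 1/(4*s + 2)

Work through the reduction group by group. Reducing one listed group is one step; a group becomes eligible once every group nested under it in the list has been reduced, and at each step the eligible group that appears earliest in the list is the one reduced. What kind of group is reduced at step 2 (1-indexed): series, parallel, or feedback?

Answer: series

Working:
[1] combine K1, K2 in parallel
[2] cascade (K1+K2), K3
[3] combine ((K1+K2)*K3), K4, K5, K6 in parallel
Step 2: series.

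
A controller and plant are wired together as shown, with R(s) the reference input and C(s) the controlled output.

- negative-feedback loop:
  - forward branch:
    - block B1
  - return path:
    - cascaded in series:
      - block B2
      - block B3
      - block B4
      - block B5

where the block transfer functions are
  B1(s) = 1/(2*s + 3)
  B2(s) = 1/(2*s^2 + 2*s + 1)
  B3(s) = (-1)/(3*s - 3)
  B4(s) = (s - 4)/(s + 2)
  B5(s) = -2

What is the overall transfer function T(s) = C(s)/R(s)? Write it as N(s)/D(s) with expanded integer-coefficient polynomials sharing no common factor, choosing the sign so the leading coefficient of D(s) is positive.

Reducing step by step:

Step 1: cascade B2, B3, B4, B5 = (2*s - 8)/(6*s^4 + 12*s^3 - 3*s^2 - 9*s - 6)
Step 2: feedback reduction of B1, (B2*B3*B4*B5); the result is T(s) itself (integer coefficients, no common factor, positive leading denominator coefficient)

Answer: (6*s^4 + 12*s^3 - 3*s^2 - 9*s - 6)/(12*s^5 + 42*s^4 + 30*s^3 - 27*s^2 - 37*s - 26)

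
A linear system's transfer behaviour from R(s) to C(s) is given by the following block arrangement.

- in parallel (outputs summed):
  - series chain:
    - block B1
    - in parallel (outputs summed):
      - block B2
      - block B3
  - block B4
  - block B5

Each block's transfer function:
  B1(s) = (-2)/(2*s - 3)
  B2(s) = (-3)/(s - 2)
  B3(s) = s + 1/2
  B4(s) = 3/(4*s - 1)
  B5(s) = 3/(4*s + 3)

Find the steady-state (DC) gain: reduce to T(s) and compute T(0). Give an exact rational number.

The answer is -2/3.

Reasoning:
1. parallel reduction of B2, B3, giving (2*s^2 - 3*s - 8)/(2*s - 4)
2. series reduction of B1, (B2+B3), giving (-2*s^2 + 3*s + 8)/(2*s^2 - 7*s + 6)
3. parallel reduction of (B1*(B2+B3)), B4, B5, giving (-32*s^4 + 80*s^3 + 2*s^2 + 157*s + 12)/(32*s^4 - 96*s^3 + 34*s^2 + 69*s - 18)
Evaluating the step-3 result (the overall T(s)) at s = 0 gives T(0) = 12/(-18) = -2/3.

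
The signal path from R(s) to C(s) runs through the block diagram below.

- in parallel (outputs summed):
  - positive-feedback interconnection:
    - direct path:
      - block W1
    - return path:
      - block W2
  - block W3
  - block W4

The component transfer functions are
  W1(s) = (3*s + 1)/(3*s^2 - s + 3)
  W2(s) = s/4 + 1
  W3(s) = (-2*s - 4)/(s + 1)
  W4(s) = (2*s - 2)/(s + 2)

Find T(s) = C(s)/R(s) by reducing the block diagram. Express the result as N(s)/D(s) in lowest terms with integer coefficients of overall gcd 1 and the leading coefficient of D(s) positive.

Reducing step by step:

Step 1 - close the feedback loop around W1, W2: (12*s + 4)/(9*s^2 - 17*s + 8)
Step 2 - sum the parallel branches [W1/(1-W1*W2)], W3, W4: this yields T(s), and no further normalization is needed

Answer: (-60*s^3 + 86*s^2 + 142*s - 72)/(9*s^4 + 10*s^3 - 25*s^2 - 10*s + 16)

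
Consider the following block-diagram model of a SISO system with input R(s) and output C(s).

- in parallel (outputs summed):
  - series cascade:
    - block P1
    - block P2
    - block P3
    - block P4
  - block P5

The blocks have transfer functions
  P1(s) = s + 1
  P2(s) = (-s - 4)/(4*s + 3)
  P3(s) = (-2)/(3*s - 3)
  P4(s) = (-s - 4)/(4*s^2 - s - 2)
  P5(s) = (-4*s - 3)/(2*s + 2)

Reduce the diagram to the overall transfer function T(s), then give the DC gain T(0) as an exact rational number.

Answer: -59/18

Working:
Step 1. multiply P1, P2, P3, P4 (series) -> (-2*s^3 - 18*s^2 - 48*s - 32)/(48*s^4 - 24*s^3 - 57*s^2 + 15*s + 18)
Step 2. add (P1*P2*P3*P4), P5 (parallel) -> (-192*s^5 - 52*s^4 + 260*s^3 - 21*s^2 - 277*s - 118)/(96*s^5 + 48*s^4 - 162*s^3 - 84*s^2 + 66*s + 36)
The step-2 result is T(s). Setting s = 0: T(0) = -118/36 = -59/18.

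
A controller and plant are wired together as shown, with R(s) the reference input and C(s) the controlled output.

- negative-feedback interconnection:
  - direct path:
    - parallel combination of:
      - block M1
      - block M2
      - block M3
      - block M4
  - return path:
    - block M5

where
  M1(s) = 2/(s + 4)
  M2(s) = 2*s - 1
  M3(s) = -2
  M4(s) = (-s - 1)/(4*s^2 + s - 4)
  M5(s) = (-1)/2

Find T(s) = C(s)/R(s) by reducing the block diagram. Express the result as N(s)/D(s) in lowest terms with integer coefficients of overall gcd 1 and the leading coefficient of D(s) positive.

The answer is (-16*s^4 - 44*s^3 + 88*s^2 + 70*s - 72)/(8*s^4 + 14*s^3 - 78*s^2 - 35*s + 68).

Reasoning:
(1) sum the parallel branches M1, M2, M3, M4: (8*s^4 + 22*s^3 - 44*s^2 - 35*s + 36)/(4*s^3 + 17*s^2 - 16)
(2) collapse the loop ((M1+M2+M3+M4) forward, M5 return), giving the overall T(s)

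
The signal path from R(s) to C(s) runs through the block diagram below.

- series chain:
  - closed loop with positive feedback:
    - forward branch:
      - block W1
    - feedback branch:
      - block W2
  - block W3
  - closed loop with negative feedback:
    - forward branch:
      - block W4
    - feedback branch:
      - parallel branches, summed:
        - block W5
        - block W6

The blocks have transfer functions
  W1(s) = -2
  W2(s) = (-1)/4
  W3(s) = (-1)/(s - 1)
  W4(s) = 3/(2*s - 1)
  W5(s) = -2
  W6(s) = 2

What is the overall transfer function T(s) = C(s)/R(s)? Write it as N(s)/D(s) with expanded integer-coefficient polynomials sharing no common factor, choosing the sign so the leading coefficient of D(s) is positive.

[1] apply the feedback formula to W1, W2 gives -4
[2] sum the parallel branches W5, W6 gives 0
[3] apply the feedback formula to W4, (W5+W6) gives 3/(2*s - 1)
[4] multiply [W1/(1-W1*W2)], W3, [W4/(1+W4*(W5+W6))] (series): this yields T(s), and no further normalization is needed

Answer: 12/(2*s^2 - 3*s + 1)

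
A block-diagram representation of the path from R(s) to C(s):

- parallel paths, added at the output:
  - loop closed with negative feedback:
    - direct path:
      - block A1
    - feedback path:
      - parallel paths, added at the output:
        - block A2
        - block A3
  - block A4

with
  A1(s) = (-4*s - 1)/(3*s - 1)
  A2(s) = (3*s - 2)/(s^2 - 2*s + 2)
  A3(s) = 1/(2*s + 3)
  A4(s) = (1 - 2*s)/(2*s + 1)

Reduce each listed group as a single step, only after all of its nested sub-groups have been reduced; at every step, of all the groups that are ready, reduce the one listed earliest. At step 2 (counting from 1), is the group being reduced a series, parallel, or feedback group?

Step 1 - add A2, A3 (parallel)
Step 2 - apply the feedback formula to A1, (A2+A3)
Step 3 - add [A1/(1+A1*(A2+A3))], A4 (parallel)
Step 2 collapses a feedback group.

Therefore the answer is feedback.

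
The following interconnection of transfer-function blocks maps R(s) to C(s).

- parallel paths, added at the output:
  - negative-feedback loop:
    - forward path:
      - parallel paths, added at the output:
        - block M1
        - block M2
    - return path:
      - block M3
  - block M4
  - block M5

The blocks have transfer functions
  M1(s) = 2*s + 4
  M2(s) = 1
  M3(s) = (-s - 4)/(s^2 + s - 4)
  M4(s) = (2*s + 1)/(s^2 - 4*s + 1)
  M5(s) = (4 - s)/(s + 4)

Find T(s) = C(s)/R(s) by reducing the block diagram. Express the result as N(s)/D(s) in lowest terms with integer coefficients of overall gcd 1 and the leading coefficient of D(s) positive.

Reducing step by step:

Step 1. reduce the parallel group M1, M2, giving 2*s + 5
Step 2. close the feedback loop around (M1+M2), M3, giving (-2*s^3 - 7*s^2 + 3*s + 20)/(s^2 + 12*s + 24)
Step 3. add [(M1+M2)/(1+(M1+M2)*M3)], M4, M5 (parallel): this yields T(s), and no further normalization is needed

Answer: (-2*s^6 - 8*s^5 + 31*s^4 + 205*s^3 + 79*s^2 - 384*s + 272)/(s^5 + 12*s^4 + 9*s^3 - 176*s^2 - 312*s + 96)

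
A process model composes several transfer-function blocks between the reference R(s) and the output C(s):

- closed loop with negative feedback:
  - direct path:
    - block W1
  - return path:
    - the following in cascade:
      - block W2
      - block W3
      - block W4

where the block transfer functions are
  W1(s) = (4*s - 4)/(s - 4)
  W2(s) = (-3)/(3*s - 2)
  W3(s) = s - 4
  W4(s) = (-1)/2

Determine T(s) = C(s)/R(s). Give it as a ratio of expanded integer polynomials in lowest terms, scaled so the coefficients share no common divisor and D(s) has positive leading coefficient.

Reducing step by step:

1. cascade W2, W3, W4 = (3*s - 12)/(6*s - 4)
2. close the feedback loop around W1, (W2*W3*W4): this yields T(s), and no further normalization is needed

Answer: (12*s^2 - 20*s + 8)/(9*s^2 - 44*s + 32)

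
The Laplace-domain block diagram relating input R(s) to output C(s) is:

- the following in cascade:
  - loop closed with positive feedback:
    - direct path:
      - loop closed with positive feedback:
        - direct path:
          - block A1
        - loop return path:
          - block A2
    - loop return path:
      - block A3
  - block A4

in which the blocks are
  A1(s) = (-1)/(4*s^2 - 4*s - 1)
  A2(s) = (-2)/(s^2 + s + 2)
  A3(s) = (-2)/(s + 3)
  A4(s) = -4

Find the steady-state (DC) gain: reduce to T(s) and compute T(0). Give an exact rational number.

First reduce the diagram to T(s).

Step 1 - collapse the loop (A1 forward, A2 return) -> (-s^2 - s - 2)/(4*s^4 + 3*s^2 - 9*s - 4)
Step 2 - close the feedback loop around [A1/(1-A1*A2)], A3 -> (-s^3 - 4*s^2 - 5*s - 6)/(4*s^5 + 12*s^4 + 3*s^3 - 2*s^2 - 33*s - 16)
Step 3 - combine [[A1/(1-A1*A2)]/(1-[A1/(1-A1*A2)]*A3)], A4 in series -> (4*s^3 + 16*s^2 + 20*s + 24)/(4*s^5 + 12*s^4 + 3*s^3 - 2*s^2 - 33*s - 16)
Step 3 gives the overall T(s). Then T(0) = 24/(-16) = -3/2.

Answer: -3/2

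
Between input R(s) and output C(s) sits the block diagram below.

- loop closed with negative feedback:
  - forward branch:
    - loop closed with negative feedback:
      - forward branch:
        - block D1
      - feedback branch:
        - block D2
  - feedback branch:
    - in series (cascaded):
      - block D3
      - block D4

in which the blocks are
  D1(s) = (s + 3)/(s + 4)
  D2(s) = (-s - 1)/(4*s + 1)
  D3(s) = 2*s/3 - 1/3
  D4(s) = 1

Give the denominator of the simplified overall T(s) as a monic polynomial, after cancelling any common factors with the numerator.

Answer: s^3 + 31*s^2/8 + 4*s

Working:
(1) close the feedback loop around D1, D2; result (4*s^2 + 13*s + 3)/(3*s^2 + 13*s + 1)
(2) multiply D3, D4 (series); result 2*s/3 - 1/3
(3) collapse the loop ([D1/(1+D1*D2)] forward, (D3*D4) return); result (12*s^2 + 39*s + 9)/(8*s^3 + 31*s^2 + 32*s)
T(s) is the step-3 result (common factors already cancelled). Leading coefficient of the denominator: 8. Divide through by 8 for the monic polynomial.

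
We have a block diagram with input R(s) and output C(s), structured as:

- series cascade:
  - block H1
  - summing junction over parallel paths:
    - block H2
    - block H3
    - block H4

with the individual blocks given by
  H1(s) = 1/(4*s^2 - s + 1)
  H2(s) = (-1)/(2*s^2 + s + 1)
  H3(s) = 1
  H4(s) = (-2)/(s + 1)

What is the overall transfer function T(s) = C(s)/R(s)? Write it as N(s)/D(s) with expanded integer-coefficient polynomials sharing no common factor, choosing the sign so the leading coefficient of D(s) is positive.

First reduce the diagram to T(s).

Step 1: sum the parallel branches H2, H3, H4, giving (2*s^3 - s^2 - s - 2)/(2*s^3 + 3*s^2 + 2*s + 1)
Step 2: combine H1, (H2+H3+H4) in series, giving the overall T(s)

Answer: (2*s^3 - s^2 - s - 2)/(8*s^5 + 10*s^4 + 7*s^3 + 5*s^2 + s + 1)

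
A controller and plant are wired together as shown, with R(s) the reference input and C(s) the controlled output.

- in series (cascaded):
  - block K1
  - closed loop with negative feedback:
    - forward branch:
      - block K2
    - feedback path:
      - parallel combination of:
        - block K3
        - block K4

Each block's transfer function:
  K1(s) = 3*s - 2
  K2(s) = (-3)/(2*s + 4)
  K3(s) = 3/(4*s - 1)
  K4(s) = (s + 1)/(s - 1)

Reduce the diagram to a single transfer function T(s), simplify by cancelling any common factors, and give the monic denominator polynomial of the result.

Step 1. parallel reduction of K3, K4, giving (4*s^2 + 6*s - 4)/(4*s^2 - 5*s + 1)
Step 2. feedback reduction of K2, (K3+K4), giving (-12*s^2 + 15*s - 3)/(8*s^3 - 6*s^2 - 36*s + 16)
Step 3. cascade K1, [K2/(1+K2*(K3+K4))], giving (-36*s^3 + 69*s^2 - 39*s + 6)/(8*s^3 - 6*s^2 - 36*s + 16)
No further cancellation is possible in the step-3 result, so that is T(s). Its denominator becomes monic after dividing by the leading coefficient 8.

Final answer: s^3 - 3*s^2/4 - 9*s/2 + 2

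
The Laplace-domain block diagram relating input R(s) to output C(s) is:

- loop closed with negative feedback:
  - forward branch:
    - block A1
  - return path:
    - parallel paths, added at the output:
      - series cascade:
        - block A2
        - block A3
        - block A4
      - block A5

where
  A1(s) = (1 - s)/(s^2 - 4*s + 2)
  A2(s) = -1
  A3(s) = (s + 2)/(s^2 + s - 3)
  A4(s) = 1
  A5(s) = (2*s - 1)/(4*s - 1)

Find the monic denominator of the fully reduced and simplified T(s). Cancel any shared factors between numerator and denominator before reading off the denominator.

(1) multiply A2, A3, A4 (series), giving (-s - 2)/(s^2 + s - 3)
(2) combine (A2*A3*A4), A5 in parallel, giving (2*s^3 - 3*s^2 - 14*s + 5)/(4*s^3 + 3*s^2 - 13*s + 3)
(3) apply the feedback formula to A1, ((A2*A3*A4)+A5), giving (-4*s^4 + s^3 + 16*s^2 - 16*s + 3)/(4*s^5 - 15*s^4 - 12*s^3 + 72*s^2 - 57*s + 11)
T(s) is the step-3 result (common factors already cancelled). Leading coefficient of the denominator: 4. Divide through by 4 for the monic polynomial.

Answer: s^5 - 15*s^4/4 - 3*s^3 + 18*s^2 - 57*s/4 + 11/4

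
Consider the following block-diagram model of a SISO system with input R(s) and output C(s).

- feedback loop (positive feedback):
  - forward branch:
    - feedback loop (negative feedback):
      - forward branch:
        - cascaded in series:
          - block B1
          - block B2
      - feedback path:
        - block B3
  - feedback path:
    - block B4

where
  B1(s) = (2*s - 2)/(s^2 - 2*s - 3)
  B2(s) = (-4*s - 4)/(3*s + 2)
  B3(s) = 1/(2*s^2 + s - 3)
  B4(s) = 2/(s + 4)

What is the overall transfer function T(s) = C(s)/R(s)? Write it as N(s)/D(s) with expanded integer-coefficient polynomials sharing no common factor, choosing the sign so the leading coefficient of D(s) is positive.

The answer is (-16*s^3 - 72*s^2 - 8*s + 96)/(6*s^4 + 19*s^3 - 21*s^2 - 142*s - 152).

Reasoning:
Step 1: combine B1, B2 in series, giving (8 - 8*s)/(3*s^2 - 7*s - 6)
Step 2: reduce the feedback loop with forward (B1*B2) and return B3, giving (-16*s^2 - 8*s + 24)/(6*s^3 - 5*s^2 - 33*s - 26)
Step 3: reduce the feedback loop with forward [(B1*B2)/(1+(B1*B2)*B3)] and return B4 - this is the overall T(s), already in the required normalized form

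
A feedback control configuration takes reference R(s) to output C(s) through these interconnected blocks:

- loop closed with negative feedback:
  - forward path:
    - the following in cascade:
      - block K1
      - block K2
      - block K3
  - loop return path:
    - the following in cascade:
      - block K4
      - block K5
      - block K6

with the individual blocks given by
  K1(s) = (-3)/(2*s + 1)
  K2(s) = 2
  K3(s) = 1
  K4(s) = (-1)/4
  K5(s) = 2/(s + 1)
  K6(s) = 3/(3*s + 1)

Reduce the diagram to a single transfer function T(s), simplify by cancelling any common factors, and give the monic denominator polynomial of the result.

Step 1 - combine K1, K2, K3 in series, giving (-6)/(2*s + 1)
Step 2 - cascade K4, K5, K6, giving (-3)/(6*s^2 + 8*s + 2)
Step 3 - apply the feedback formula to (K1*K2*K3), (K4*K5*K6), giving (-18*s^2 - 24*s - 6)/(6*s^3 + 11*s^2 + 6*s + 10)
That last expression is T(s), already simplified. Scaling its denominator by 1/6 (the reciprocal of the leading coefficient) yields the monic denominator.

Final answer: s^3 + 11*s^2/6 + s + 5/3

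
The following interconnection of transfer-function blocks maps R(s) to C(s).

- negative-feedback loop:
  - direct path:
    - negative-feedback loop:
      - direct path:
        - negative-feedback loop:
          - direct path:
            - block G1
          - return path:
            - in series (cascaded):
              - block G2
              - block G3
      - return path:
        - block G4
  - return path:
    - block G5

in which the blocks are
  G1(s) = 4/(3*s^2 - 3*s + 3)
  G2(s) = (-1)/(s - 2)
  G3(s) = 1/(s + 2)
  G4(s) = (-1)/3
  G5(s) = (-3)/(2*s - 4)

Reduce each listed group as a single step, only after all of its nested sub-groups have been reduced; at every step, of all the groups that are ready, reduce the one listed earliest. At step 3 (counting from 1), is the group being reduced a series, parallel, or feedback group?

[1] cascade G2, G3
[2] apply the feedback formula to G1, (G2*G3)
[3] feedback reduction of [G1/(1+G1*(G2*G3))], G4
[4] reduce the feedback loop with forward [[G1/(1+G1*(G2*G3))]/(1+[G1/(1+G1*(G2*G3))]*G4)] and return G5
At step 3 the group reduced is feedback.

Answer: feedback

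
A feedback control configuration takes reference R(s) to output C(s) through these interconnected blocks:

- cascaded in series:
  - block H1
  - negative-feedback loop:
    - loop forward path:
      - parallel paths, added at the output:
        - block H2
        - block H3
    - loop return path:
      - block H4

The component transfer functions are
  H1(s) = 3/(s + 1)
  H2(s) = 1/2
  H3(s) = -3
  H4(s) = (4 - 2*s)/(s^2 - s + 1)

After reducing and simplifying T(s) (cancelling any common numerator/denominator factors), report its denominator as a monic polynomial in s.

Step 1. sum the parallel branches H2, H3 gives (-5)/2
Step 2. close the feedback loop around (H2+H3), H4 gives (-5*s^2 + 5*s - 5)/(2*s^2 + 8*s - 18)
Step 3. combine H1, [(H2+H3)/(1+(H2+H3)*H4)] in series gives (-15*s^2 + 15*s - 15)/(2*s^3 + 10*s^2 - 10*s - 18)
The result of step 3 is T(s) in lowest terms. Its denominator has leading coefficient 2; dividing the denominator through by 2 makes it monic.

Therefore the answer is s^3 + 5*s^2 - 5*s - 9.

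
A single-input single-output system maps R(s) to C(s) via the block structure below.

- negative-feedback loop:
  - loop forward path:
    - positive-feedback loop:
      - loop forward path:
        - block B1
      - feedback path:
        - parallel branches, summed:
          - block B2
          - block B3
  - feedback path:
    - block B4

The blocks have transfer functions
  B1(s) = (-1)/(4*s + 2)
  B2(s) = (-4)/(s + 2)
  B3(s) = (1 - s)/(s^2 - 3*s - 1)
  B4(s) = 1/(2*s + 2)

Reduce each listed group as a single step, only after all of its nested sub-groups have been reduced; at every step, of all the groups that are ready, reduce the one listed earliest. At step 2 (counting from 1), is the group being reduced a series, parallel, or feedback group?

The answer is feedback.

Reasoning:
(1) add B2, B3 (parallel)
(2) feedback reduction of B1, (B2+B3)
(3) feedback reduction of [B1/(1-B1*(B2+B3))], B4
So the answer for step 2 is feedback.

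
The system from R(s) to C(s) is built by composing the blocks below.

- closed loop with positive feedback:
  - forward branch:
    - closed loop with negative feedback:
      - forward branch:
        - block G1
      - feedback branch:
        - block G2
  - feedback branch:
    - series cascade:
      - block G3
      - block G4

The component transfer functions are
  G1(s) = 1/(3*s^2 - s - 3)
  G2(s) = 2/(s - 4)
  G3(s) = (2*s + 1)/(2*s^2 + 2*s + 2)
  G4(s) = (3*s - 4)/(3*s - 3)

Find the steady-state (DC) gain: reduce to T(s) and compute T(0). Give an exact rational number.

1. reduce the feedback loop with forward G1 and return G2; result (s - 4)/(3*s^3 - 13*s^2 + s + 14)
2. series reduction of G3, G4; result (6*s^2 - 5*s - 4)/(6*s^3 - 6)
3. collapse the loop ([G1/(1+G1*G2)] forward, (G3*G4) return); result (6*s^4 - 24*s^3 - 6*s + 24)/(18*s^6 - 78*s^5 + 6*s^4 + 60*s^3 + 107*s^2 - 22*s - 100)
Evaluating the step-3 result (the overall T(s)) at s = 0 gives T(0) = 24/(-100) = -6/25.

Therefore the answer is -6/25.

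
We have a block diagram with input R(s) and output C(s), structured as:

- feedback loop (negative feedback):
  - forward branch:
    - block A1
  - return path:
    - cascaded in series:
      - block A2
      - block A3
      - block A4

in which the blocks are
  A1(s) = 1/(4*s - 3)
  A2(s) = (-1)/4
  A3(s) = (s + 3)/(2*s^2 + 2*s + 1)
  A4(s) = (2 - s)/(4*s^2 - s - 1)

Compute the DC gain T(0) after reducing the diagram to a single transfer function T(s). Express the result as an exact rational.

(1) reduce the series chain A2, A3, A4 = (s^2 + s - 6)/(32*s^4 + 24*s^3 - 12*s - 4)
(2) collapse the loop (A1 forward, (A2*A3*A4) return) = (32*s^4 + 24*s^3 - 12*s - 4)/(128*s^5 - 72*s^3 - 47*s^2 + 21*s + 6)
Step 2 gives the overall T(s). Then T(0) = -4/6 = -2/3.

Hence the answer: -2/3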